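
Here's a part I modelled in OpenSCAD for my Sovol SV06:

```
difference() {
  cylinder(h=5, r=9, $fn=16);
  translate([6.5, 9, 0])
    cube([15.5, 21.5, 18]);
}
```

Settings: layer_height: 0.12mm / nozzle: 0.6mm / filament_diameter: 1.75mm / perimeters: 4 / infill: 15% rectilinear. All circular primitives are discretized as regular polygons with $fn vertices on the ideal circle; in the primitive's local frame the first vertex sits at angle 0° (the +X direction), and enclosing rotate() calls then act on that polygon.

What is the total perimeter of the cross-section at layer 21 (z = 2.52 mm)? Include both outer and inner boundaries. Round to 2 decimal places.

56.19 mm

At z = 2.52 mm: the r=9 cylinder contributes a regular 16-gon of circumradius 9 (perimeter = 2·16·9.000·sin(180°/16) = 56.19 mm); the 15.5×21.5 cube at (6.5, 9) contributes its full rectangle (perimeter 74.00 mm); Subtracting the remaining from the first: starting from the r=9 cylinder, the 15.5×21.5 cube at (6.5, 9) misses the remaining region (no effect) — boundary = 56.19 mm. Overall, the cross-section is a single solid region. Total boundary length (outer) = 56.19 mm.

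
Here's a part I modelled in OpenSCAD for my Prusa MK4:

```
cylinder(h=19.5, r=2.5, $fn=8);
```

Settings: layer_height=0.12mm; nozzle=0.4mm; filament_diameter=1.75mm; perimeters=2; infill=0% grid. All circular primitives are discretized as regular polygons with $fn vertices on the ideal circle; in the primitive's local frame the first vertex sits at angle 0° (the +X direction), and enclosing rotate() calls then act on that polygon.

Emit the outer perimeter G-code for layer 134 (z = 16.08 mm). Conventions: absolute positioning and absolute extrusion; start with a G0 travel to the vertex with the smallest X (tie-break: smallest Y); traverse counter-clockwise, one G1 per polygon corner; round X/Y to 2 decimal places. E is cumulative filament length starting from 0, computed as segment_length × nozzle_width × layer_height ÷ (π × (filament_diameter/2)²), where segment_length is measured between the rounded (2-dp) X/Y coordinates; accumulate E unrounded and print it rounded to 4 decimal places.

G0 X-2.50 Y0.00 Z16.08
G1 X-1.77 Y-1.77 E0.0382
G1 X0.00 Y-2.50 E0.0764
G1 X1.77 Y-1.77 E0.1146
G1 X2.50 Y0.00 E0.1528
G1 X1.77 Y1.77 E0.1910
G1 X0.00 Y2.50 E0.2293
G1 X-1.77 Y1.77 E0.2675
G1 X-2.50 Y0.00 E0.3057

At z = 16.08 mm: the cylinder: section is a regular 8-gon, circumradius r=2.5. The outline is a single polygon with 8 vertices. Extrusion per mm of travel: 0.4 × 0.12 / (π × 0.875²) = 0.019956. Accumulating E over each segment gives final E = 0.3057.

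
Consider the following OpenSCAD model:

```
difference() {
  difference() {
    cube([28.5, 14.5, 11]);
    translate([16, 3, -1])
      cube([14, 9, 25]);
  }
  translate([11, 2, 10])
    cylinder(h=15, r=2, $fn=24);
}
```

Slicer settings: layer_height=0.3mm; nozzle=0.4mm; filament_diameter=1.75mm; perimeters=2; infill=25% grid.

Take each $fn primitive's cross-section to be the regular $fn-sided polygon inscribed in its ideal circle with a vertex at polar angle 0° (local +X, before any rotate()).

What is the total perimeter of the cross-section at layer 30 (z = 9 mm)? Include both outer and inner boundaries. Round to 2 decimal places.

111.00 mm

At z = 9 mm: the cube is present — its section is the full 28.5×14.5 rectangle (perimeter 86.00 mm); the cube at (16, 3) is present — its section is the full 14×9 rectangle (perimeter 46.00 mm); After the difference (first − rest): starting from the 28.5×14.5 cube, the 14×9 cube at (16, 3) partially overlaps it — only the 112.50 mm² overlap (of its 126.00 mm²) is removed, clipping the outline — boundary = 111.00 mm; the cylinder at (11, 2) is not intersected at this z (z outside [10, 25]); Subtracting the remaining from the first: none of the subtracted shapes is present at this height, so the result so far is unchanged — boundary = 111.00 mm. Overall, the cross-section is a single solid region. Total boundary length (outer) = 111.00 mm.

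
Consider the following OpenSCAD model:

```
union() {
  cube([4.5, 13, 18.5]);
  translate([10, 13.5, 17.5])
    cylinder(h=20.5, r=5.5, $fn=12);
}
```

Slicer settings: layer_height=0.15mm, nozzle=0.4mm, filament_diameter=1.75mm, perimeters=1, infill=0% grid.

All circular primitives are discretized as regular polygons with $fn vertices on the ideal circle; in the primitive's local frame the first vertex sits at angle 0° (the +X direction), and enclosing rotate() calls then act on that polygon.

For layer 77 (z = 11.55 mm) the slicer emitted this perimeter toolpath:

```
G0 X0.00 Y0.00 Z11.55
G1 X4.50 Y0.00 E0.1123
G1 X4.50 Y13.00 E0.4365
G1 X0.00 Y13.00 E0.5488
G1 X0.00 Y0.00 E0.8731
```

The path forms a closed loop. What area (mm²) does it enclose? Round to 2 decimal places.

58.50 mm²

Apply the shoelace formula to the sequence of (X, Y) vertices; enclosed area = 58.50 mm².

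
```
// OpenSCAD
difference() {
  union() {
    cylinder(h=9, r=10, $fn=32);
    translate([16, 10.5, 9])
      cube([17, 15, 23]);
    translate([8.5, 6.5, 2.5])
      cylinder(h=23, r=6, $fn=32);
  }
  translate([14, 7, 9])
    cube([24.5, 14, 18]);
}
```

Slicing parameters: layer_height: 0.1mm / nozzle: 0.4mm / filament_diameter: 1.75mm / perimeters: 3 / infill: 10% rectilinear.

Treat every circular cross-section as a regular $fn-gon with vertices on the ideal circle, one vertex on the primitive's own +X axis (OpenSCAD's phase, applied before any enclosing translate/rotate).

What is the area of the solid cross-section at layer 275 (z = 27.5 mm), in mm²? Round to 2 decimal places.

255.00 mm²

At z = 27.5 mm: the cylinder is not intersected at this z (z outside [0, 9]); the 17×15 cube at (16, 10.5) contributes its full rectangle (area 255.00 mm²); the cylinder at (8.5, 6.5) is absent (z outside [2.5, 25.5]); Combining (union): only the 17×15 cube at (16, 10.5) is present, so the union is just that shape — area = 255.00 mm²; the cube at (14, 7) does not reach this height (z outside [9, 27]); After the difference (first − rest): none of the subtracted shapes is present at this height, so that combined region is unchanged — area = 255.00 mm². Overall, the cross-section is a single solid region. Net area = 255.00 mm².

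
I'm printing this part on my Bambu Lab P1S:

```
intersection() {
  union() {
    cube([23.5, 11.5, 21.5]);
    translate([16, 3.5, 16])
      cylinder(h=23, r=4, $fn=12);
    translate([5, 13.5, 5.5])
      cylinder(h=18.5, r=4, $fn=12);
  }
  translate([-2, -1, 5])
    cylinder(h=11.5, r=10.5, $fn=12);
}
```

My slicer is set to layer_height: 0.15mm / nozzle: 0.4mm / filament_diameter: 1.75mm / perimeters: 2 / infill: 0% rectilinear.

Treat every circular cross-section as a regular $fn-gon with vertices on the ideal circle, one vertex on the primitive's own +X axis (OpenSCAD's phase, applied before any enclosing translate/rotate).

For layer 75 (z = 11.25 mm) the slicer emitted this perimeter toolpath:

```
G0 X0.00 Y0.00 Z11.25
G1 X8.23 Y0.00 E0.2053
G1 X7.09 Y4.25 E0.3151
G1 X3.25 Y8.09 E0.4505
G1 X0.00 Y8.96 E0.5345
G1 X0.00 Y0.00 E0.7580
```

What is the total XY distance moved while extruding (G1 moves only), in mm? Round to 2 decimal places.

Sum the Euclidean lengths of each G1 segment: total = 30.39 mm.

30.39 mm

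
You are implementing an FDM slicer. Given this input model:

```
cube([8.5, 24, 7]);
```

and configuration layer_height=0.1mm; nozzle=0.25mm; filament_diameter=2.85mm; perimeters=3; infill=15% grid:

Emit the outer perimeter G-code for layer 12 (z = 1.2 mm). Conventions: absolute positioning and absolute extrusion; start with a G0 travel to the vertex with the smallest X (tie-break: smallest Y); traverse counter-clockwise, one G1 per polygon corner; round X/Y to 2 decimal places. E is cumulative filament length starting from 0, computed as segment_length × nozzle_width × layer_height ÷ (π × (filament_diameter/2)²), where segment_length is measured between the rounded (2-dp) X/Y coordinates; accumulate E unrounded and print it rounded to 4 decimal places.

G0 X0.00 Y0.00 Z1.20
G1 X8.50 Y0.00 E0.0333
G1 X8.50 Y24.00 E0.1274
G1 X0.00 Y24.00 E0.1607
G1 X0.00 Y0.00 E0.2547

At z = 1.2 mm: the cube (footprint 8.5×24) is included at this height. The outline is a single polygon with 4 vertices. Extrusion per mm of travel: 0.25 × 0.1 / (π × 1.425²) = 0.003919. Accumulating E over each segment gives final E = 0.2547.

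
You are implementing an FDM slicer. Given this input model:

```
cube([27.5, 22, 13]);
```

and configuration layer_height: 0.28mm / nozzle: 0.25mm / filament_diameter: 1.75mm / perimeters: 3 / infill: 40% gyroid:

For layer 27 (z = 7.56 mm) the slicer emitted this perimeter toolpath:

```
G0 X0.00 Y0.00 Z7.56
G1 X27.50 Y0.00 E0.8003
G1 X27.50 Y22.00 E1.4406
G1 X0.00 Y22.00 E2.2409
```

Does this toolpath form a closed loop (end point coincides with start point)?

no

Start point (G0): (0.00, 0.00). End point (last G1): the path does not return to the start — open.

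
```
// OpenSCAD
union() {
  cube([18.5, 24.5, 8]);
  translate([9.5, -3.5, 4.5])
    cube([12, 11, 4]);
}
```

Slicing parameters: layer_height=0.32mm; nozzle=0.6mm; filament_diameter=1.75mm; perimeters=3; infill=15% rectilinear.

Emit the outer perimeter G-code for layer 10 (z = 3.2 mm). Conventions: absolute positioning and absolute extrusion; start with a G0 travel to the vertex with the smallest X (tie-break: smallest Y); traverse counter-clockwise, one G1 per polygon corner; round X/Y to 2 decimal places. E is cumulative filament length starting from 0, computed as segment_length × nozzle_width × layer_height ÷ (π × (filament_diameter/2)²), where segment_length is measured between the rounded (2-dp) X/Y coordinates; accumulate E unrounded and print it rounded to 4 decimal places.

G0 X0.00 Y0.00 Z3.20
G1 X18.50 Y0.00 E1.4767
G1 X18.50 Y24.50 E3.4324
G1 X0.00 Y24.50 E4.9092
G1 X0.00 Y0.00 E6.8649

At z = 3.2 mm: the cube is present — its section is the full 18.5×24.5 rectangle; the cube at (9.5, -3.5) does not reach this height (z outside [4.5, 8.5]); Merging all regions: only the 18.5×24.5 cube is present, so the union is just that shape — 1 connected region. The outline is a single polygon with 4 vertices. Extrusion per mm of travel: 0.6 × 0.32 / (π × 0.875²) = 0.079824. Accumulating E over each segment gives final E = 6.8649.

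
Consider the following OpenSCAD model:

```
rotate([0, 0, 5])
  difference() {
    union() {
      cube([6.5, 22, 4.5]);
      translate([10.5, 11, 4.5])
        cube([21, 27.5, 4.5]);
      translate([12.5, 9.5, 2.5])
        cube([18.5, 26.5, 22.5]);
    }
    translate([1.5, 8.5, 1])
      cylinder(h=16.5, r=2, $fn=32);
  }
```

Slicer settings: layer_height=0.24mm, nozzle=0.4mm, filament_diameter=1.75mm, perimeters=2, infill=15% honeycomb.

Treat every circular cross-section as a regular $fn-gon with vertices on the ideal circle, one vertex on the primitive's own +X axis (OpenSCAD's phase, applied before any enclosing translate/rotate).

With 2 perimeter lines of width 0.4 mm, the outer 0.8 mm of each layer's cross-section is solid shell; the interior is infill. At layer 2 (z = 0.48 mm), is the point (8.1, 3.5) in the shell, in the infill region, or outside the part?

At z = 0.48 mm: the cube (footprint 6.5×22) is included at this height; the cube at (10.5, 11) does not reach this height (z outside [4.5, 9]); the cube at (12.5, 9.5) does not reach this height (z outside [2.5, 25]); Combining (union): only the 6.5×22 cube is present, so the union is just that shape — 1 connected region; the cylinder at (1.5, 8.5) is absent (z outside [1, 17.5]); Subtracting the remaining from the first: none of the subtracted shapes is present at this height, so that combined region is unchanged — 1 connected region; (rotated 5° about Z; rotation is an isometry so areas/perimeters/island counts are preserved). Overall, the cross-section is a single solid region. Undo the 5° rotation: the query point maps to (8.374, 2.781) in the un-rotated model frame. The nearest boundary edge runs (6.50, 0.00)→(6.50, 22.00); distance from the point to it = 1.87 mm. The point is not inside any of the regions above, so it lies outside the cross-section (1.87 mm from the nearest boundary).

outside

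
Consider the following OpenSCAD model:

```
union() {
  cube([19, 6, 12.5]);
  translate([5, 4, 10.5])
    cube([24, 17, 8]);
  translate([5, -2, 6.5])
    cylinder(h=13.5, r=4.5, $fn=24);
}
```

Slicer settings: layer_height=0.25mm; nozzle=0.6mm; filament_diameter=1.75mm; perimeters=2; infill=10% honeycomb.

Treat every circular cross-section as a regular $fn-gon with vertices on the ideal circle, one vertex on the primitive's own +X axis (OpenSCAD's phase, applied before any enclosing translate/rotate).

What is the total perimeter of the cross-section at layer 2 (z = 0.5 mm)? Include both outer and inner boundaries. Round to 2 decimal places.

50.00 mm

At z = 0.5 mm: the 19×6 cube contributes its full rectangle (perimeter 50.00 mm); the cube at (5, 4) is absent (z outside [10.5, 18.5]); the cylinder at (5, -2) is not intersected at this z (z outside [6.5, 20]); Combining (union): only the 19×6 cube is present, so the union is just that shape — boundary = 50.00 mm. Overall, the cross-section is a single solid region. Total boundary length (outer) = 50.00 mm.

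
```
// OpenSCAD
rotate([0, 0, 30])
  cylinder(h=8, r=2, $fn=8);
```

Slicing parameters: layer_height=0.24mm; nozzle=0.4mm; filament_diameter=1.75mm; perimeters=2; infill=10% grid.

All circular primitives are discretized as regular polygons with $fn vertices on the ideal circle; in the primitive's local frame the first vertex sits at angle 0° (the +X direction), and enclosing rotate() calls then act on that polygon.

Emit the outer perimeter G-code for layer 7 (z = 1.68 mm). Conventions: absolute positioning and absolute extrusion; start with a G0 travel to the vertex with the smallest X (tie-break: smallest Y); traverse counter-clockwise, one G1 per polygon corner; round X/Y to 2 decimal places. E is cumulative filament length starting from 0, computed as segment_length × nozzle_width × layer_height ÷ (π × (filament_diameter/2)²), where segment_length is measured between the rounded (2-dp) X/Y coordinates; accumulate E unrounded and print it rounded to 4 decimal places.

At z = 1.68 mm: the cylinder: section is a regular 8-gon, circumradius r=2; (rotated 30° about Z; rotation is an isometry so areas/perimeters/island counts are preserved). The outline is a single polygon with 8 vertices. Extrusion per mm of travel: 0.4 × 0.24 / (π × 0.875²) = 0.039912. Accumulating E over each segment gives final E = 0.4884.

G0 X-1.93 Y0.52 Z1.68
G1 X-1.73 Y-1.00 E0.0612
G1 X-0.52 Y-1.93 E0.1221
G1 X1.00 Y-1.73 E0.1833
G1 X1.93 Y-0.52 E0.2442
G1 X1.73 Y1.00 E0.3054
G1 X0.52 Y1.93 E0.3663
G1 X-1.00 Y1.73 E0.4275
G1 X-1.93 Y0.52 E0.4884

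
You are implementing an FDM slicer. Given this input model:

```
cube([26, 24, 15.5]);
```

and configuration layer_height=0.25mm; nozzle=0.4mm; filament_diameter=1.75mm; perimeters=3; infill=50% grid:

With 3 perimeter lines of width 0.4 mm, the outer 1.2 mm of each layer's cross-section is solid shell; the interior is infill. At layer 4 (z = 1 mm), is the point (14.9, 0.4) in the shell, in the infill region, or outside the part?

shell

At z = 1 mm: the cube (footprint 26×24) is included at this height. Overall, the cross-section is a single solid region. The nearest boundary edge runs (0.00, 0.00)→(26.00, 0.00); distance from the point to it = 0.40 mm. The point is inside the cross-section, 0.40 mm from the nearest boundary — within the 1.2 mm shell band (3 × 0.4).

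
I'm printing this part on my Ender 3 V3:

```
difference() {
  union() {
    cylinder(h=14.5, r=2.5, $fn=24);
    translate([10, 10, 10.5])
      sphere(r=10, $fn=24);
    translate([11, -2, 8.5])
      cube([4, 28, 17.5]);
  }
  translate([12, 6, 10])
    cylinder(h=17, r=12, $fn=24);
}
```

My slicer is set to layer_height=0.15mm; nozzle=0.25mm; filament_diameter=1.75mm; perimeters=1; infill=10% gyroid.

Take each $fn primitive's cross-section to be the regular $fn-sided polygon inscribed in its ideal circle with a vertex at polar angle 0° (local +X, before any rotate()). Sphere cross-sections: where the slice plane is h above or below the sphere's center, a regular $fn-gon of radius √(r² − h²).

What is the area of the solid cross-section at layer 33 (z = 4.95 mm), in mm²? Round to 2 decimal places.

At z = 4.95 mm: the r=2.5 cylinder gives a regular 24-gon of circumradius 2.5 (constant along its height) (area = (24/2)·2.500²·sin(360°/24) = 19.41 mm²); the r=10 sphere at (10, 10) slices to a regular 24-gon of circumradius 8.319 (√(r²−h²) with h=5.55 from center) (area = (24/2)·8.319²·sin(360°/24) = 214.92 mm²); the cube at (11, -2) is not intersected at this z (z outside [8.5, 26]); Taking the union: the 2 present regions are separate (no shared area or edge), so areas and boundary lengths simply add and each stays a separate island — area = 234.33 mm²; the cylinder at (12, 6) is not intersected at this z (z outside [10, 27]); Taking the first minus the rest: none of the subtracted shapes is present at this height, so the result so far is unchanged — area = 234.33 mm². Overall, the cross-section has 2 separate islands. Net area = 234.33 mm².

234.33 mm²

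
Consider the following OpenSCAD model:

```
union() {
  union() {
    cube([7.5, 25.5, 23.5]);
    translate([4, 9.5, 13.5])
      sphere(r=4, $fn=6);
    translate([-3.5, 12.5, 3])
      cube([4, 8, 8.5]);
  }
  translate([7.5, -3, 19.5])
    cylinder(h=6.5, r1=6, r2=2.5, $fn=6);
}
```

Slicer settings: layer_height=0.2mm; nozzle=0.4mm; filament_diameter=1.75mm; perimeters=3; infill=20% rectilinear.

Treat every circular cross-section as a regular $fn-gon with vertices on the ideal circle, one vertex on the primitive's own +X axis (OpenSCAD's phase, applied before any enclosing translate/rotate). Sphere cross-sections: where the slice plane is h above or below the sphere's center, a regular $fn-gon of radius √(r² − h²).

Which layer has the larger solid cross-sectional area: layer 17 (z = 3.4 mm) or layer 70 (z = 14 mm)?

Layer 17 (z = 3.4): the cube (footprint 7.5×25.5) is included at this height (area 191.25 mm²); the sphere at (4, 9.5) does not reach this height (|z−center|=10.100 > r=4); the cube at (-3.5, 12.5) is present — its section is the full 4×8 rectangle (area 32.00 mm²); Combining (union): the regions partially overlap — summed areas 223.25 mm² minus the doubly-counted overlap 4.00 mm² gives 219.25 mm² — area = 219.25 mm²; the cone at (7.5, -3) is not intersected at this z (z outside [19.5, 26]); Taking the union: only the result so far is present, so the union is just that shape — area = 219.25 mm². So its area = 219.25 mm². Layer 70 (z = 14): the cube (footprint 7.5×25.5) is included at this height (area 191.25 mm²); the r=4 sphere at (4, 9.5) contributes a regular 6-gon of circumradius √(4²−0.5²) = 3.969 (area = (6/2)·3.969²·sin(360°/6) = 40.92 mm²); the cube at (-3.5, 12.5) does not reach this height (z outside [3, 11.5]); Merging all regions: the regions partially overlap — summed areas 232.17 mm² minus the doubly-counted overlap 40.54 mm² gives 191.63 mm² — area = 191.63 mm²; the cone at (7.5, -3) is absent (z outside [19.5, 26]); Merging all regions: only that combined region is present, so the union is just that shape — area = 191.63 mm². So its area = 191.63 mm². Layer 17 is larger (219.25 vs 191.63 mm²).

layer 17 (z = 3.4 mm)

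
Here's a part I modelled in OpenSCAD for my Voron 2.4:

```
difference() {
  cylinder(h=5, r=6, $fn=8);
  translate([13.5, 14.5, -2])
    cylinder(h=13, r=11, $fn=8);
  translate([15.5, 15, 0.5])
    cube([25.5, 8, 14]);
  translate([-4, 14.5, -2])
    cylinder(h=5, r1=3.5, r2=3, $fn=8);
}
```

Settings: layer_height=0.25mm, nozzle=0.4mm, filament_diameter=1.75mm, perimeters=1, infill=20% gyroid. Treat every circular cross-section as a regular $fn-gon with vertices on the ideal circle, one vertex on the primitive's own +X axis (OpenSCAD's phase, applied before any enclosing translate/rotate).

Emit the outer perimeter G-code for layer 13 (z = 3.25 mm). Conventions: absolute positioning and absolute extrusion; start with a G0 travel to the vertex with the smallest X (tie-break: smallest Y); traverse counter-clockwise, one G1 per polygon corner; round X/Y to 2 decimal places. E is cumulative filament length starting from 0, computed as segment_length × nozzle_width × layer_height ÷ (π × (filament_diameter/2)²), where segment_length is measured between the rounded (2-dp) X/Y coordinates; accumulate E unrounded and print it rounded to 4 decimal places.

G0 X-6.00 Y0.00 Z3.25
G1 X-4.24 Y-4.24 E0.1909
G1 X0.00 Y-6.00 E0.3817
G1 X4.24 Y-4.24 E0.5726
G1 X6.00 Y0.00 E0.7634
G1 X4.24 Y4.24 E0.9543
G1 X0.00 Y6.00 E1.1452
G1 X-4.24 Y4.24 E1.3360
G1 X-6.00 Y0.00 E1.5269

At z = 3.25 mm: the cylinder: section is a regular 8-gon, circumradius r=6; the cylinder at (13.5, 14.5): section is a regular 8-gon, circumradius r=11; the cube at (15.5, 15) is present — its section is the full 25.5×8 rectangle; the cone at (-4, 14.5) is not intersected at this z (z outside [-2, 3]); Taking the first minus the rest: starting from the r=6 cylinder, the r=11 cylinder at (13.5, 14.5) misses the remaining region (no effect); the 25.5×8 cube at (15.5, 15) misses the remaining region (no effect) — 1 connected region. The outline is a single polygon with 8 vertices. Extrusion per mm of travel: 0.4 × 0.25 / (π × 0.875²) = 0.041575. Accumulating E over each segment gives final E = 1.5269.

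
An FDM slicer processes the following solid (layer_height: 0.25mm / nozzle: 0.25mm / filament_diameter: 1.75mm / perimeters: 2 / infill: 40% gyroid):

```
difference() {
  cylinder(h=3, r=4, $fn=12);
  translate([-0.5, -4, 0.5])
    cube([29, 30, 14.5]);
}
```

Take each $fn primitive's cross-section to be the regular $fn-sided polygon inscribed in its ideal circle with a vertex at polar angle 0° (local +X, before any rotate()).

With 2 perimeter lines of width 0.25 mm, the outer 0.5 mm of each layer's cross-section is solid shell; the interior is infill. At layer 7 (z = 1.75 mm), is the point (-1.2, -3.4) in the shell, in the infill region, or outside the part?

At z = 1.75 mm: the r=4 cylinder contributes a regular 12-gon of circumradius 4; the 29×30 cube at (-0.5, -4) contributes its full rectangle; Subtracting the remaining from the first: starting from the r=4 cylinder, the 29×30 cube at (-0.5, -4) partially overlaps it — only the 27.93 mm² overlap (of its 870.00 mm²) is removed, clipping the outline — 1 connected region. Overall, the cross-section is a single solid region. The nearest boundary edge runs (-0.50, -3.87)→(-2.00, -3.46); distance from the point to it = 0.27 mm. The point is inside the cross-section, 0.27 mm from the nearest boundary — within the 0.5 mm shell band (2 × 0.25).

shell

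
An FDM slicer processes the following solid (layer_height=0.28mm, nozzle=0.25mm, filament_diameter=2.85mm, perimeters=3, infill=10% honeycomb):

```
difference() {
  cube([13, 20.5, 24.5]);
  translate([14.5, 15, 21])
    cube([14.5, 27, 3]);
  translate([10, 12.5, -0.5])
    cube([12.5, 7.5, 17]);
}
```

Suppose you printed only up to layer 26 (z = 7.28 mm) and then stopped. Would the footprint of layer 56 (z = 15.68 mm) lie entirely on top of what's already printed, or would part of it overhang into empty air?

Compare the two slices. At z = 7.28: the cube is present — its section is the full 13×20.5 rectangle (area 266.50 mm²); the cube at (14.5, 15) is absent (z outside [21, 24]); the 12.5×7.5 cube at (10, 12.5) contributes its full rectangle (area 93.75 mm²); Taking the first minus the rest: starting from the 13×20.5 cube (266.50 mm²), the 12.5×7.5 cube at (10, 12.5) partially overlaps it — only the 22.50 mm² overlap (of its 93.75 mm²) is removed, clipping the outline — area = 244.00 mm². At z = 15.68: the cube is present — its section is the full 13×20.5 rectangle (area 266.50 mm²); the cube at (14.5, 15) is absent (z outside [21, 24]); the 12.5×7.5 cube at (10, 12.5) contributes its full rectangle (area 93.75 mm²); After the difference (first − rest): starting from the 13×20.5 cube (266.50 mm²), the 12.5×7.5 cube at (10, 12.5) partially overlaps it — only the 22.50 mm² overlap (of its 93.75 mm²) is removed, clipping the outline — area = 244.00 mm². Checking containment: the cross-section at z = 15.68 is a subset of the cross-section at z = 7.28.

entirely on top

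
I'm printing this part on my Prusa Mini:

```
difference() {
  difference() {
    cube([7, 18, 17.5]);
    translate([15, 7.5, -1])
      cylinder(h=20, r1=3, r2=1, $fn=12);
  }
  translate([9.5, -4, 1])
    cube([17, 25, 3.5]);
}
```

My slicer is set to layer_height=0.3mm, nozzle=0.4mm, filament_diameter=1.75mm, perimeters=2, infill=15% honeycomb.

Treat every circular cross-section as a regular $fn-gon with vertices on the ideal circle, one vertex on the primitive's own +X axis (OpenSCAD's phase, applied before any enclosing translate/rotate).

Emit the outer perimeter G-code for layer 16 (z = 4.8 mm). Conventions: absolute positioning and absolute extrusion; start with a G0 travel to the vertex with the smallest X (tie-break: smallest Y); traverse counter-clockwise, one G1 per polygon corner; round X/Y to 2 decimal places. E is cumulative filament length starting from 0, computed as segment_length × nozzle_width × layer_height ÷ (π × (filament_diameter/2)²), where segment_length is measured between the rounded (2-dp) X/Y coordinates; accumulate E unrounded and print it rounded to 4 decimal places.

At z = 4.8 mm: the 7×18 cube contributes its full rectangle; the cone at (15, 7.5) contributes a regular 12-gon of circumradius 2.420 (interpolated between r1=3 and r2=1 at t=0.290); After the difference (first − rest): starting from the 7×18 cube, the cone at (15, 7.5) misses the remaining region (no effect) — 1 connected region; the cube at (9.5, -4) is absent (z outside [1, 4.5]); Subtracting the remaining from the first: none of the subtracted shapes is present at this height, so the result so far is unchanged — 1 connected region. The outline is a single polygon with 4 vertices. Extrusion per mm of travel: 0.4 × 0.3 / (π × 0.875²) = 0.049890. Accumulating E over each segment gives final E = 2.4945.

G0 X0.00 Y0.00 Z4.80
G1 X7.00 Y0.00 E0.3492
G1 X7.00 Y18.00 E1.2473
G1 X0.00 Y18.00 E1.5965
G1 X0.00 Y0.00 E2.4945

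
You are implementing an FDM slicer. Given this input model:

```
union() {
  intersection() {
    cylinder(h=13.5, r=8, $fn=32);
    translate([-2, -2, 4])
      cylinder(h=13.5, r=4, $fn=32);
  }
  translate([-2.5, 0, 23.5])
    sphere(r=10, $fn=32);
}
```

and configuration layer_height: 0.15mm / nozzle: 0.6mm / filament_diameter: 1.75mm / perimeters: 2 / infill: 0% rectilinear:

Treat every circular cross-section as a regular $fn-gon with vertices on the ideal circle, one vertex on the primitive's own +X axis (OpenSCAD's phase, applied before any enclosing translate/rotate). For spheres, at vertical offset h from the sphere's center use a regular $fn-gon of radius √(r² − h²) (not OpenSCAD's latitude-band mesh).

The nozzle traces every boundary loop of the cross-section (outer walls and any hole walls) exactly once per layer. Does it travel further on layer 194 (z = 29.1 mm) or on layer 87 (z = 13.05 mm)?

layer 194 (z = 29.1 mm)

Layer 194 (z = 29.1): the cylinder is not intersected at this z (z outside [0, 13.5]); the cylinder at (-2, -2) is not intersected at this z (z outside [4, 17.5]); Taking the intersection: at least one operand is absent at this height, so nothing remains; the sphere at (-2.5, 0): section is a regular 32-gon, circumradius = √(r²−h²) = √(10²−5.6²) = 8.285 (perimeter = 2·32·8.285·sin(180°/32) = 51.97 mm); Taking the union: only the r=10 sphere at (-2.5, 0) is present, so the union is just that shape — boundary = 51.97 mm. So its perimeter = 51.97 mm. Layer 87 (z = 13.05): the r=8 cylinder contributes a regular 32-gon of circumradius 8 (perimeter = 2·32·8.000·sin(180°/32) = 50.18 mm); the r=4 cylinder at (-2, -2) gives a regular 32-gon of circumradius 4 (constant along its height) (perimeter = 2·32·4.000·sin(180°/32) = 25.09 mm); After intersecting: the r=4 cylinder at (-2, -2) lies inside the r=8 cylinder, so the common part is the r=4 cylinder at (-2, -2) itself — boundary = 25.09 mm; the sphere at (-2.5, 0) does not reach this height (|z−center|=10.450 > r=10); Combining (union): only that combined region is present, so the union is just that shape — boundary = 25.09 mm. So its perimeter = 25.09 mm. Layer 194 is larger (51.97 vs 25.09 mm).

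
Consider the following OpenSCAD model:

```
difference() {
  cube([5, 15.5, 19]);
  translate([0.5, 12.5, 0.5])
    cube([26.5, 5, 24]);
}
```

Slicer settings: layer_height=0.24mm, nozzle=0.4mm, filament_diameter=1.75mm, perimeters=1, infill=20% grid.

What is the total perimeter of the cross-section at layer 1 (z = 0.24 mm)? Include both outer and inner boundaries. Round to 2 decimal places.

41.00 mm

At z = 0.24 mm: the cube (footprint 5×15.5) is included at this height (perimeter 41.00 mm); the cube at (0.5, 12.5) does not reach this height (z outside [0.5, 24.5]); Taking the first minus the rest: none of the subtracted shapes is present at this height, so the 5×15.5 cube is unchanged — boundary = 41.00 mm. Overall, the cross-section is a single solid region. Total boundary length (outer) = 41.00 mm.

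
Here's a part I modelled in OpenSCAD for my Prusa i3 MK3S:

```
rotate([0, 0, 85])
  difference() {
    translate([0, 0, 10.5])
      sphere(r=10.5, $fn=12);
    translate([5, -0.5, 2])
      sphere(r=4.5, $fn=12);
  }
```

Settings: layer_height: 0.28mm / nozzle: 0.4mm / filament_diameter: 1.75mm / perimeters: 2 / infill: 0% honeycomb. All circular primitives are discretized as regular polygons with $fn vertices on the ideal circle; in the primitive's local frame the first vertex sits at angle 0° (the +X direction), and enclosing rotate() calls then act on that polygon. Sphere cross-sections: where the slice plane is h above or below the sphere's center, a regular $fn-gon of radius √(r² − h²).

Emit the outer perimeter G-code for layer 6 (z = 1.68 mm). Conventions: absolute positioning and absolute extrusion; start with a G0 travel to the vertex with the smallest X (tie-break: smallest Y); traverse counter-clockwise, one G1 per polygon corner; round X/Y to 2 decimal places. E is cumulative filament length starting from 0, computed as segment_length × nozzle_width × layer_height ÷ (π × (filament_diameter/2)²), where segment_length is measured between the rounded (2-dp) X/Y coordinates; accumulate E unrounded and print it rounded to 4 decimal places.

G0 X-5.68 Y0.50 Z1.68
G1 X-5.16 Y-2.41 E0.1376
G1 X-3.27 Y-4.67 E0.2748
G1 X-0.50 Y-5.68 E0.4121
G1 X2.41 Y-5.16 E0.5498
G1 X4.67 Y-3.27 E0.6870
G1 X5.68 Y-0.50 E0.8242
G1 X5.16 Y2.41 E0.9619
G1 X4.79 Y2.85 E0.9887
G1 X4.61 Y2.36 E1.0130
G1 X2.83 Y0.87 E1.1211
G1 X0.54 Y0.47 E1.2293
G1 X-1.64 Y1.26 E1.3373
G1 X-3.13 Y3.04 E1.4454
G1 X-3.37 Y4.36 E1.5078
G1 X-4.67 Y3.27 E1.5868
G1 X-5.68 Y0.50 E1.7241

At z = 1.68 mm: the r=10.5 sphere contributes a regular 12-gon of circumradius √(10.5²−8.82²) = 5.697; the sphere at (5, -0.5): section is a regular 12-gon, circumradius = √(r²−h²) = √(4.5²−0.32²) = 4.489; After the difference (first − rest): starting from the r=10.5 sphere, the r=4.5 sphere at (5, -0.5) partially overlaps it — only the 29.53 mm² overlap (of its 60.44 mm²) is removed, clipping the outline — 1 connected region; (whole slice rotated 85° about Z — lengths, areas and connectivity unchanged). The outline is a single polygon with 16 vertices. Extrusion per mm of travel: 0.4 × 0.28 / (π × 0.875²) = 0.046564. Accumulating E over each segment gives final E = 1.7241.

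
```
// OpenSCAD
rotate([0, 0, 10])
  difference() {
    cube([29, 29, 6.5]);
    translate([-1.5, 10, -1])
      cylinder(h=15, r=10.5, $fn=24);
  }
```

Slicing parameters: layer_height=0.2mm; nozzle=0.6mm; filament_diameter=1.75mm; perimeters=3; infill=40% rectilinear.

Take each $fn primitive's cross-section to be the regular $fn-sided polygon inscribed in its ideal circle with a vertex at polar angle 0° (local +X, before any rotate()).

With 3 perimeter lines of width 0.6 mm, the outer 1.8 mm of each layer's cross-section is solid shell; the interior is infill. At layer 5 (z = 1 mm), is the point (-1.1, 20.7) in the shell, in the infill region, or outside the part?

shell

At z = 1 mm: the 29×29 cube contributes its full rectangle; the r=10.5 cylinder at (-1.5, 10) contributes a regular 24-gon of circumradius 10.5; Taking the first minus the rest: starting from the 29×29 cube, the r=10.5 cylinder at (-1.5, 10) partially overlaps it — only the 139.71 mm² overlap (of its 342.42 mm²) is removed, clipping the outline — 1 connected region; (whole slice rotated 10° about Z — lengths, areas and connectivity unchanged). Overall, the cross-section is a single solid region. Undo the 10° rotation: the query point maps to (2.511, 20.577) in the un-rotated model frame. The nearest boundary edge runs (3.75, 19.09)→(1.22, 20.14); distance from the point to it = 0.90 mm. The point is inside the cross-section, 0.90 mm from the nearest boundary — within the 1.8 mm shell band (3 × 0.6).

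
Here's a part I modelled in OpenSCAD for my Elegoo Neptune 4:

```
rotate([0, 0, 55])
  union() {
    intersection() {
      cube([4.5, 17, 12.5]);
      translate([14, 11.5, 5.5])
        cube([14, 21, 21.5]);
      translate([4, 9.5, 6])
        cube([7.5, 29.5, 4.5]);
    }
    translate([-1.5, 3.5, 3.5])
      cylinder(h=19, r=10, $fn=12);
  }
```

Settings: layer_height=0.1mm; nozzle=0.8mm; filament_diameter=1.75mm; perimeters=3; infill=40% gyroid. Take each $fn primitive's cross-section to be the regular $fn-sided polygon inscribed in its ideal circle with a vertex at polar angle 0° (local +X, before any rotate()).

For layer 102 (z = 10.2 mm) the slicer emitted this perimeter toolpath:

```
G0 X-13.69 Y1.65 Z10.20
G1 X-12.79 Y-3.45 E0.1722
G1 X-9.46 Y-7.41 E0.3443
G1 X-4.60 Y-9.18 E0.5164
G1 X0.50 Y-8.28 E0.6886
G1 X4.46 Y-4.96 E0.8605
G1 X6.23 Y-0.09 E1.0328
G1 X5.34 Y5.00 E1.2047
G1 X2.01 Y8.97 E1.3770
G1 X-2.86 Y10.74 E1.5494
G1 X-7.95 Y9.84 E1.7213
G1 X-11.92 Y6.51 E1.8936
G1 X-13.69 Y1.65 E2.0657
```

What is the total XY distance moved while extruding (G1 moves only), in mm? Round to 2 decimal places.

Sum the Euclidean lengths of each G1 segment: total = 62.11 mm.

62.11 mm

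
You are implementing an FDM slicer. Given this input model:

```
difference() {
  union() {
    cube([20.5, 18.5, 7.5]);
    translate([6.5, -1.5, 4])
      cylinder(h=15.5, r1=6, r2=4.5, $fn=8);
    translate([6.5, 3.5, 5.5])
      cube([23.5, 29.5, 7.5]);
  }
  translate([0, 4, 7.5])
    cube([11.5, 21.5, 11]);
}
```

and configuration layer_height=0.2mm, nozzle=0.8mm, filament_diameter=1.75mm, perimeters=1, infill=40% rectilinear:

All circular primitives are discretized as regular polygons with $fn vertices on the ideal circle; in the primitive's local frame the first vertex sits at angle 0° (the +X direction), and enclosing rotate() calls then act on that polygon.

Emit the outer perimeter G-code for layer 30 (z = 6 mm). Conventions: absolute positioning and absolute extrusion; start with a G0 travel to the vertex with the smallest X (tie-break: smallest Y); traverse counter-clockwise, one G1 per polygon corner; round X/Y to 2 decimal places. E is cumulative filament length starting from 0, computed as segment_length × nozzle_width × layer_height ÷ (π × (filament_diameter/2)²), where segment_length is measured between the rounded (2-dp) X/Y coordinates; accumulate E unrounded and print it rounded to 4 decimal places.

G0 X0.00 Y0.00 Z6.00
G1 X1.31 Y0.00 E0.0871
G1 X0.69 Y-1.50 E0.1951
G1 X2.39 Y-5.61 E0.4910
G1 X6.50 Y-7.31 E0.7868
G1 X10.61 Y-5.61 E1.0827
G1 X12.31 Y-1.50 E1.3786
G1 X11.69 Y0.00 E1.4865
G1 X20.50 Y0.00 E2.0726
G1 X20.50 Y3.50 E2.3054
G1 X30.00 Y3.50 E2.9373
G1 X30.00 Y33.00 E4.8997
G1 X6.50 Y33.00 E6.4629
G1 X6.50 Y18.50 E7.4275
G1 X0.00 Y18.50 E7.8598
G1 X0.00 Y0.00 E9.0905

At z = 6 mm: the 20.5×18.5 cube contributes its full rectangle; the cone at (6.5, -1.5) (r1=6→r2=4.5) has section circumradius 5.806 here — a regular 8-gon; the cube at (6.5, 3.5) (footprint 23.5×29.5) is included at this height; Merging all regions: the regions partially overlap (shared area 241.19 mm²), so overlapping operands fuse into one piece — 1 connected region; the cube at (0, 4) does not reach this height (z outside [7.5, 18.5]); Taking the first minus the rest: none of the subtracted shapes is present at this height, so the result so far is unchanged — 1 connected region. The outline is a single polygon with 15 vertices. Extrusion per mm of travel: 0.8 × 0.2 / (π × 0.875²) = 0.066520. Accumulating E over each segment gives final E = 9.0905.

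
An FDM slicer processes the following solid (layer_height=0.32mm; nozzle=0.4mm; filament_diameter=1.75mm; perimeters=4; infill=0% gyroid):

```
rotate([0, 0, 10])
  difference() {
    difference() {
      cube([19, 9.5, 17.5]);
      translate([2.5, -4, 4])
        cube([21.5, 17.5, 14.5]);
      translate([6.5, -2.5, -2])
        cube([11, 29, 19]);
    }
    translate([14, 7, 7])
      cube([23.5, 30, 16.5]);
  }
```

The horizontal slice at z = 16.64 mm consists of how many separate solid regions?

1

At z = 16.64 mm: the 19×9.5 cube contributes its full rectangle; the 21.5×17.5 cube at (2.5, -4) contributes its full rectangle; the cube at (6.5, -2.5) (footprint 11×29) is included at this height; Subtracting the remaining from the first: starting from the 19×9.5 cube, the 21.5×17.5 cube at (2.5, -4) partially overlaps it — only the 156.75 mm² overlap (of its 376.25 mm²) is removed, clipping the outline; the 11×29 cube at (6.5, -2.5) misses the remaining region (no effect) — 1 connected region; the cube at (14, 7) is present — its section is the full 23.5×30 rectangle; Subtracting the remaining from the first: starting from that combined region, the 23.5×30 cube at (14, 7) misses the remaining region (no effect) — 1 connected region; (rotated 10° about Z; rotation is an isometry so areas/perimeters/island counts are preserved). The result has 1 disconnected region.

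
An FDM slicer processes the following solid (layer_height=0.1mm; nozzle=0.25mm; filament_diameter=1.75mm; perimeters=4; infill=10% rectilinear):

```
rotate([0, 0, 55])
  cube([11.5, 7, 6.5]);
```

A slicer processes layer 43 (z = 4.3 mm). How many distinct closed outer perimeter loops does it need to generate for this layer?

At z = 4.3 mm: the 11.5×7 cube contributes its full rectangle; (rotated 55° about Z; rotation is an isometry so areas/perimeters/island counts are preserved). The result has 1 disconnected region.

1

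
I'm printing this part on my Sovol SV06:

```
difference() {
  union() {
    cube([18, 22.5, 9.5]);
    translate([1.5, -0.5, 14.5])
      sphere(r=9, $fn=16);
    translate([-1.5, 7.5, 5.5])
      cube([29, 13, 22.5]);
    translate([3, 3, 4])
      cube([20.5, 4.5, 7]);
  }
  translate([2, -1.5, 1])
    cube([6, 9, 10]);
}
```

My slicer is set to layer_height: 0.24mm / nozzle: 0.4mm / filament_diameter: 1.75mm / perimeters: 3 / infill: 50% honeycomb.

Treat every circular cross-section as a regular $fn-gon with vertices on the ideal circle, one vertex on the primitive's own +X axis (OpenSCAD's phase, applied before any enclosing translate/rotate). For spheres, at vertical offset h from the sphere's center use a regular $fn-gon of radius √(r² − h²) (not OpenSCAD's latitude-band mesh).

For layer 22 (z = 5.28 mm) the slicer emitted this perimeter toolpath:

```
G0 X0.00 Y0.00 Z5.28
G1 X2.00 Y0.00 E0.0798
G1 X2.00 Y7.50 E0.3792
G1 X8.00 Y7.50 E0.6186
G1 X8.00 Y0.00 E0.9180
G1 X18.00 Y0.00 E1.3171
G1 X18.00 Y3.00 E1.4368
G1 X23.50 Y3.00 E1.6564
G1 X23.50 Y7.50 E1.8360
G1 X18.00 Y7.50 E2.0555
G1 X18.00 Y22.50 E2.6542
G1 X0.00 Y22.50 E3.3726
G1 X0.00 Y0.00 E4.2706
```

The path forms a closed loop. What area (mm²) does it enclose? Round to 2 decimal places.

Apply the shoelace formula to the sequence of (X, Y) vertices; enclosed area = 384.75 mm².

384.75 mm²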